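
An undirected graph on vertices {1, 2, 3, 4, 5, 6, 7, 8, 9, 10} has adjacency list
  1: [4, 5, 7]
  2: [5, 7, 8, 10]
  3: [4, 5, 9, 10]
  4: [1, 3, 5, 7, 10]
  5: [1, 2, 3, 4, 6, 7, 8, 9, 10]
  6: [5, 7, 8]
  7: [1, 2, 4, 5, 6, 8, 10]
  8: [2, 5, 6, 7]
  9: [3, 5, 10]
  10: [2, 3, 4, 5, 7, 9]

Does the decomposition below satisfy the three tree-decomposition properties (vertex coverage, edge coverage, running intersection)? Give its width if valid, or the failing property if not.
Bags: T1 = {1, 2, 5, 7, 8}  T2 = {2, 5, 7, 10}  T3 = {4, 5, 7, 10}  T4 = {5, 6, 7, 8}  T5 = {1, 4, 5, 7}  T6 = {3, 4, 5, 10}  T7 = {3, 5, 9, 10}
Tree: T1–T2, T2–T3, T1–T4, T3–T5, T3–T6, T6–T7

No — bags containing vertex 1 are not connected in the tree.

A tree decomposition must satisfy three properties: every vertex lies in some bag; for every edge, both endpoints lie together in some bag; and for every vertex, the bags containing it form a connected subtree. Here bags containing vertex 1 are not connected in the tree, so the decomposition is invalid.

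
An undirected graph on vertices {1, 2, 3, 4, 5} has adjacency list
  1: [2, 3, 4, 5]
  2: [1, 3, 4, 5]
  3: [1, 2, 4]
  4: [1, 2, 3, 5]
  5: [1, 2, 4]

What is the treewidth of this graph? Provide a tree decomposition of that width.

Treewidth 3.
One optimal decomposition is:
Bags: B1 = {1, 2, 3, 4}  B2 = {1, 2, 4, 5}
Tree: B1–B2

The largest bag has 4 vertices, giving width 3; this decomposition certifies tw(G) ≤ 3. Conversely, {1, 2, 3, 4} is a clique of size 4, and the vertices of any clique must share a bag in every tree decomposition; so some bag has ≥ 4 vertices and tw(G) ≥ 3. The upper and lower bounds meet at 3, so that is the treewidth.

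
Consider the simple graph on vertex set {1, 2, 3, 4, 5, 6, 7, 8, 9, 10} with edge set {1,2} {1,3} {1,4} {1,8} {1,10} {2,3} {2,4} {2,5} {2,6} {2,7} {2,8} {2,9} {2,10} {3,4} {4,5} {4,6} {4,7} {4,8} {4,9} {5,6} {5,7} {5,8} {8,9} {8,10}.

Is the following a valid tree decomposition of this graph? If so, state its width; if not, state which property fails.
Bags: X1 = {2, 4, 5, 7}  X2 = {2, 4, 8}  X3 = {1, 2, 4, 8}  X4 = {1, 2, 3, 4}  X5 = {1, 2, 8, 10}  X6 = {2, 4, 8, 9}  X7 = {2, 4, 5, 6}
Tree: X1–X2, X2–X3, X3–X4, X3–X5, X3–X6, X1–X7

A tree decomposition must satisfy three properties: every vertex lies in some bag; for every edge, both endpoints lie together in some bag; and for every vertex, the bags containing it form a connected subtree. Here edge (5,8) lies in no bag, so the decomposition is invalid.

No — edge (5,8) lies in no bag.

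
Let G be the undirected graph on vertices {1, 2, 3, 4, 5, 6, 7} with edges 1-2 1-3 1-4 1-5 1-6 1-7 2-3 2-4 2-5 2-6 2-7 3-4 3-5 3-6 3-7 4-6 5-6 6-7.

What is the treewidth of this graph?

A width-4 tree decomposition is:
Bags: B1 = {1, 2, 3, 6, 7}  B2 = {1, 2, 3, 4, 6}  B3 = {1, 2, 3, 5, 6}
Tree: B1–B2, B2–B3
Every bag has size at most 5, so the width is 5 − 1 = 4 and tw(G) ≤ 4. Conversely, {1, 2, 3, 4, 6} is a clique of size 5, and the vertices of any clique must share a bag in every tree decomposition; so some bag has ≥ 5 vertices and tw(G) ≥ 4. Therefore the treewidth is 4.

4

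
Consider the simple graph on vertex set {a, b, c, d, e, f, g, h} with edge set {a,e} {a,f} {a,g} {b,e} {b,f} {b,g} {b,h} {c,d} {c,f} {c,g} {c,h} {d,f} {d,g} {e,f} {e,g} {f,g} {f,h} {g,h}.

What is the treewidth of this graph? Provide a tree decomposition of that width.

Each bag holds 4 vertices, so the decomposition has width 3, which upper-bounds the treewidth. For the lower bound, the 4 vertices {c, d, f, g} are pairwise adjacent, and any tree decomposition puts a clique entirely inside one bag — forcing width ≥ 3. Hence tw(G) = 3 exactly.

Treewidth 3.
Bags: B1 = {b, f, g, h}  B2 = {c, f, g, h}  B3 = {b, e, f, g}  B4 = {c, d, f, g}  B5 = {a, e, f, g}
Tree: B1–B2, B1–B3, B2–B4, B3–B5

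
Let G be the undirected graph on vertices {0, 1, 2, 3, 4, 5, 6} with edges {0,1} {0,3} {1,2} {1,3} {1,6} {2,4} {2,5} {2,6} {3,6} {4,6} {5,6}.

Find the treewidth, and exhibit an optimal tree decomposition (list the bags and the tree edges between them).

Treewidth 2.
One optimal decomposition is:
Bags: B1 = {1, 3, 6}  B2 = {0, 1, 3}  B3 = {1, 2, 6}  B4 = {2, 5, 6}  B5 = {2, 4, 6}
Tree: B1–B2, B1–B3, B3–B4, B4–B5

Each bag holds 3 vertices, so the decomposition has width 2, which upper-bounds the treewidth. For the lower bound, the 3 vertices {0, 1, 3} are pairwise adjacent, and any tree decomposition puts a clique entirely inside one bag — forcing width ≥ 2. Hence tw(G) = 2 exactly.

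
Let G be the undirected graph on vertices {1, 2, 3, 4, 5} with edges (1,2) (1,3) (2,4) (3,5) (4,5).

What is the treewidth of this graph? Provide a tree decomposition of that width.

Treewidth 2.
Bags: B1 = {3, 4, 5}  B2 = {1, 3, 4}  B3 = {1, 2, 4}
Tree: B1–B2, B2–B3

Each bag holds 3 vertices, so the decomposition has width 2, which upper-bounds the treewidth. Since 4–5–3–1–2–4 is a cycle in G, G is not acyclic. Forests are exactly the graphs of treewidth ≤ 1, so tw(G) ≥ 2. Combining the bounds, tw(G) = 2.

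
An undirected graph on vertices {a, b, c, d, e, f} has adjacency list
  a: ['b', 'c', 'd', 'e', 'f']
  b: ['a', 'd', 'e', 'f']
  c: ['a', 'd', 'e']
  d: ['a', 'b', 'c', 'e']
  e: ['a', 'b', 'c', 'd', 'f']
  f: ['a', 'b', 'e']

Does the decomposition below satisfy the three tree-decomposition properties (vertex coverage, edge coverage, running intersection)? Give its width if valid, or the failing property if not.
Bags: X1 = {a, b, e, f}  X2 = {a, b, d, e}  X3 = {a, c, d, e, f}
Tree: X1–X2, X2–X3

No — bags containing vertex f are not connected in the tree.

A tree decomposition must satisfy three properties: every vertex lies in some bag; for every edge, both endpoints lie together in some bag; and for every vertex, the bags containing it form a connected subtree. Here bags containing vertex f are not connected in the tree, so the decomposition is invalid.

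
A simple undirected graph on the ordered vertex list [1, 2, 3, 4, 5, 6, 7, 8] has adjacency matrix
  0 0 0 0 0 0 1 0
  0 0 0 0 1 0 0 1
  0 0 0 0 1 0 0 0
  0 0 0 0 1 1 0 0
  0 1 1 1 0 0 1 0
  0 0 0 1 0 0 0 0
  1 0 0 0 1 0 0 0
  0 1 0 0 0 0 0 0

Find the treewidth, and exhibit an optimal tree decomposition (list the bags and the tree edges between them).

Treewidth 1.
One such decomposition:
Bags: B1 = {2, 5}  B2 = {3, 5}  B3 = {5, 7}  B4 = {1, 7}  B5 = {4, 5}  B6 = {2, 8}  B7 = {4, 6}
Tree: B1–B2, B2–B3, B3–B4, B2–B5, B1–B6, B5–B7

Every bag has size at most 2, so the width is 2 − 1 = 1 and tw(G) ≤ 1. Any graph with an edge has treewidth ≥ 1, and G has the edge 2–5. Combining the bounds, tw(G) = 1.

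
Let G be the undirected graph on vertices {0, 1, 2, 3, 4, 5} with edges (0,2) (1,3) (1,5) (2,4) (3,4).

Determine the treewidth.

A width-1 tree decomposition is:
Bags: B1 = {0, 2}  B2 = {2, 4}  B3 = {3, 4}  B4 = {1, 3}  B5 = {1, 5}
Tree: B1–B2, B2–B3, B3–B4, B4–B5
Each bag holds 2 vertices, so the decomposition has width 1, which upper-bounds the treewidth. G has an edge, so its treewidth is at least 1. Therefore the treewidth is 1.

1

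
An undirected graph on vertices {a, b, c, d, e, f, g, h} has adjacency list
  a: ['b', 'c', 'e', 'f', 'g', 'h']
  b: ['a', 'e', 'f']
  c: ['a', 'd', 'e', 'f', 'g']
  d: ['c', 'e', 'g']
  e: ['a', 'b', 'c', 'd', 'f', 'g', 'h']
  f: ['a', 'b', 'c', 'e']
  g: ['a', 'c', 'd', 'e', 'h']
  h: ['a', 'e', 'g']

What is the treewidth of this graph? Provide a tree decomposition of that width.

Each bag holds 4 vertices, so the decomposition has width 3, which upper-bounds the treewidth. Conversely, {c, d, e, g} is a clique of size 4, and the vertices of any clique must share a bag in every tree decomposition; so some bag has ≥ 4 vertices and tw(G) ≥ 3. Combining the bounds, tw(G) = 3.

Treewidth 3.
One such decomposition:
Bags: B1 = {c, d, e, g}  B2 = {a, c, e, g}  B3 = {a, e, g, h}  B4 = {a, c, e, f}  B5 = {a, b, e, f}
Tree: B1–B2, B2–B3, B2–B4, B4–B5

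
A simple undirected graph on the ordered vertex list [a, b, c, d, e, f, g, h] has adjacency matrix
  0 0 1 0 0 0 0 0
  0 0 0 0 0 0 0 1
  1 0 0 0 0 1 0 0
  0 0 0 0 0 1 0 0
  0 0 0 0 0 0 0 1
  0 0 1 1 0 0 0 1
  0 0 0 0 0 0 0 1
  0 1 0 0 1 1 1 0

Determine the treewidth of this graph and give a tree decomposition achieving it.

Treewidth 1.
Bags: B1 = {d, f}  B2 = {c, f}  B3 = {f, h}  B4 = {g, h}  B5 = {a, c}  B6 = {e, h}  B7 = {b, h}
Tree: B1–B2, B1–B3, B3–B4, B2–B5, B3–B6, B6–B7

Every bag has size at most 2, so the width is 2 − 1 = 1 and tw(G) ≤ 1. Any graph with an edge has treewidth ≥ 1, and G has the edge f–d. Combining the bounds, tw(G) = 1.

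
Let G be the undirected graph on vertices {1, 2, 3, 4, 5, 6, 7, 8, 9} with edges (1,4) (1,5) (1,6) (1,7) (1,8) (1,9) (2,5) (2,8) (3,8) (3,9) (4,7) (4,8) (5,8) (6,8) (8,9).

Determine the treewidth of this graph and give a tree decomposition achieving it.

The largest bag has 3 vertices, giving width 2; this decomposition certifies tw(G) ≤ 2. Conversely, {1, 8, 9} is a clique of size 3, and the vertices of any clique must share a bag in every tree decomposition; so some bag has ≥ 3 vertices and tw(G) ≥ 2. Therefore the treewidth is 2.

Treewidth 2.
One such decomposition:
Bags: B1 = {1, 4, 8}  B2 = {1, 8, 9}  B3 = {1, 4, 7}  B4 = {3, 8, 9}  B5 = {1, 5, 8}  B6 = {2, 5, 8}  B7 = {1, 6, 8}
Tree: B1–B2, B1–B3, B2–B4, B1–B5, B5–B6, B1–B7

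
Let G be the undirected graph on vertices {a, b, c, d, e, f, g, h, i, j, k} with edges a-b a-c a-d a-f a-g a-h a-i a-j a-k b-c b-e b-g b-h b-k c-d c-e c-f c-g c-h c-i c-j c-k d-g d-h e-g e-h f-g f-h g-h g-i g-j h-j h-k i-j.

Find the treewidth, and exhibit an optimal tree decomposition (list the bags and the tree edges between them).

Every bag has size at most 5, so the width is 5 − 1 = 4 and tw(G) ≤ 4. For the lower bound, the 5 vertices {b, c, e, g, h} are pairwise adjacent, and any tree decomposition puts a clique entirely inside one bag — forcing width ≥ 4. Combining the bounds, tw(G) = 4.

Treewidth 4.
Bags: B1 = {a, c, f, g, h}  B2 = {a, b, c, g, h}  B3 = {a, c, d, g, h}  B4 = {a, b, c, h, k}  B5 = {a, c, g, h, j}  B6 = {b, c, e, g, h}  B7 = {a, c, g, i, j}
Tree: B1–B2, B2–B3, B2–B4, B2–B5, B2–B6, B5–B7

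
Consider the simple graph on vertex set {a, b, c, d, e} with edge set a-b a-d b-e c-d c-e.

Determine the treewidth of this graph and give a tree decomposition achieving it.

Treewidth 2.
One such decomposition:
Bags: B1 = {a, b, d}  B2 = {b, d, e}  B3 = {c, d, e}
Tree: B1–B2, B2–B3

Every bag has size at most 3, so the width is 3 − 1 = 2 and tw(G) ≤ 2. Since d–a–b–e–c–d is a cycle in G, G is not acyclic. Forests are exactly the graphs of treewidth ≤ 1, so tw(G) ≥ 2. Combining the bounds, tw(G) = 2.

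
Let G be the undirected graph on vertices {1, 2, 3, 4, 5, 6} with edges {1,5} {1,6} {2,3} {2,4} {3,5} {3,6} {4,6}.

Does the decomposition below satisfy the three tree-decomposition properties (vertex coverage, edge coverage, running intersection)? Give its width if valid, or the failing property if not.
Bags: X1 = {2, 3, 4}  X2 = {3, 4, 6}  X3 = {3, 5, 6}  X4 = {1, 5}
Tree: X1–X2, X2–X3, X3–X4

No — edge (6,1) lies in no bag.

A tree decomposition must satisfy three properties: every vertex lies in some bag; for every edge, both endpoints lie together in some bag; and for every vertex, the bags containing it form a connected subtree. Here edge (6,1) lies in no bag, so the decomposition is invalid.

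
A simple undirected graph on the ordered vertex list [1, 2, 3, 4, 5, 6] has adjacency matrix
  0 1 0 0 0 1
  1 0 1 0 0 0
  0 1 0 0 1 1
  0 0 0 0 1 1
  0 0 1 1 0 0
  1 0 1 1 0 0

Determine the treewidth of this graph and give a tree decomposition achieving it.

Every bag has size at most 3, so the width is 3 − 1 = 2 and tw(G) ≤ 2. For the lower bound, G contains the cycle 5–4–6–3–5, so G is not a forest; only forests have treewidth ≤ 1, hence tw(G) ≥ 2. Combining the bounds, tw(G) = 2.

Treewidth 2.
One optimal decomposition is:
Bags: B1 = {3, 4, 5}  B2 = {3, 4, 6}  B3 = {2, 3, 6}  B4 = {1, 2, 6}
Tree: B1–B2, B2–B3, B3–B4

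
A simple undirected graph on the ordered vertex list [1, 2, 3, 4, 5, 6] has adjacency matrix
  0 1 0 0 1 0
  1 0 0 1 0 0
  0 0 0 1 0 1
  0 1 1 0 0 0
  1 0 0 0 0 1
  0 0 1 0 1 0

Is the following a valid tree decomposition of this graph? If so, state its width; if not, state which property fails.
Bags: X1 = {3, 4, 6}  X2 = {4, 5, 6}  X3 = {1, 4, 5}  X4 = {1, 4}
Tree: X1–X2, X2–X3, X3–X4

A tree decomposition must satisfy three properties: every vertex lies in some bag; for every edge, both endpoints lie together in some bag; and for every vertex, the bags containing it form a connected subtree. Here vertex 2 appears in no bag, so the decomposition is invalid.

No — vertex 2 appears in no bag.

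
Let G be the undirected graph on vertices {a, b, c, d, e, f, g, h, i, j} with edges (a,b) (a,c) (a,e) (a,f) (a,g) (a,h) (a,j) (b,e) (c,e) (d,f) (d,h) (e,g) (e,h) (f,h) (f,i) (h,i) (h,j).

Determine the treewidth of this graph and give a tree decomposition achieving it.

Treewidth 2.
One such decomposition:
Bags: B1 = {a, e, h}  B2 = {a, f, h}  B3 = {a, c, e}  B4 = {d, f, h}  B5 = {a, b, e}  B6 = {a, h, j}  B7 = {a, e, g}  B8 = {f, h, i}
Tree: B1–B2, B1–B3, B2–B4, B1–B5, B2–B6, B1–B7, B2–B8

The largest bag has 3 vertices, giving width 2; this decomposition certifies tw(G) ≤ 2. Conversely, {d, f, h} is a clique of size 3, and the vertices of any clique must share a bag in every tree decomposition; so some bag has ≥ 3 vertices and tw(G) ≥ 2. Combining the bounds, tw(G) = 2.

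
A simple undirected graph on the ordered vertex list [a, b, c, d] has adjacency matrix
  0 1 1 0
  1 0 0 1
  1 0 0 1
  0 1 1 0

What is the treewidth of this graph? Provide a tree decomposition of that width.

Each bag holds 3 vertices, so the decomposition has width 2, which upper-bounds the treewidth. The edges d–c–a–b–d form a cycle, so G is not a tree and its treewidth is at least 2. Therefore the treewidth is 2.

Treewidth 2.
One such decomposition:
Bags: B1 = {a, c, d}  B2 = {a, b, d}
Tree: B1–B2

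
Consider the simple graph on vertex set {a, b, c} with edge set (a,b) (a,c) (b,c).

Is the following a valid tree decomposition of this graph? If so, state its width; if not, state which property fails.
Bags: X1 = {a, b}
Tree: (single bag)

No — vertex c appears in no bag.

A tree decomposition must satisfy three properties: every vertex lies in some bag; for every edge, both endpoints lie together in some bag; and for every vertex, the bags containing it form a connected subtree. Here vertex c appears in no bag, so the decomposition is invalid.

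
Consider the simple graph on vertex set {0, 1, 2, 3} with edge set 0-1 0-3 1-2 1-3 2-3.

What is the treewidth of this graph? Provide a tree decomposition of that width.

Treewidth 2.
Bags: B1 = {0, 1, 3}  B2 = {1, 2, 3}
Tree: B1–B2

Every bag has size at most 3, so the width is 3 − 1 = 2 and tw(G) ≤ 2. On the other hand G contains the 3-clique {0, 1, 3}. A clique must lie in a single bag of any decomposition, so no decomposition can have width below 2. Hence tw(G) = 2 exactly.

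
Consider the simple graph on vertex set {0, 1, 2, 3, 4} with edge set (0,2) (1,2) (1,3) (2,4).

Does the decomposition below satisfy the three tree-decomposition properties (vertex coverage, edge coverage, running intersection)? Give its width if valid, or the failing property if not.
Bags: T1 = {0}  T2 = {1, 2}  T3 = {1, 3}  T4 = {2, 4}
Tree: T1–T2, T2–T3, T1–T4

A tree decomposition must satisfy three properties: every vertex lies in some bag; for every edge, both endpoints lie together in some bag; and for every vertex, the bags containing it form a connected subtree. Here edge (2,0) lies in no bag, so the decomposition is invalid.

No — edge (2,0) lies in no bag.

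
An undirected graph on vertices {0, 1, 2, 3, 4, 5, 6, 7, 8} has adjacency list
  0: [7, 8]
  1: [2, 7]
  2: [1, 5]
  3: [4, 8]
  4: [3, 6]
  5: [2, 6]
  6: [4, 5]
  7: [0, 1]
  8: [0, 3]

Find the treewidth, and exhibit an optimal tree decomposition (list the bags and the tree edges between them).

The largest bag has 3 vertices, giving width 2; this decomposition certifies tw(G) ≤ 2. The edges 0–7–1–2–5–6–4–3–8–0 form a cycle, so G is not a tree and its treewidth is at least 2. Hence tw(G) = 2 exactly.

Treewidth 2.
Bags: B1 = {0, 1, 7}  B2 = {0, 1, 2}  B3 = {0, 2, 5}  B4 = {0, 5, 6}  B5 = {0, 4, 6}  B6 = {0, 3, 4}  B7 = {0, 3, 8}
Tree: B1–B2, B2–B3, B3–B4, B4–B5, B5–B6, B6–B7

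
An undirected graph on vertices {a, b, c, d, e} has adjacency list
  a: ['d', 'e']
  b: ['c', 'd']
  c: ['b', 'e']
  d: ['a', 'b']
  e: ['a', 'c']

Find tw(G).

A width-2 tree decomposition is:
Bags: B1 = {a, b, d}  B2 = {a, b, e}  B3 = {b, c, e}
Tree: B1–B2, B2–B3
The largest bag has 3 vertices, giving width 2; this decomposition certifies tw(G) ≤ 2. For the lower bound, G contains the cycle b–d–a–e–c–b, so G is not a forest; only forests have treewidth ≤ 1, hence tw(G) ≥ 2. Hence tw(G) = 2 exactly.

2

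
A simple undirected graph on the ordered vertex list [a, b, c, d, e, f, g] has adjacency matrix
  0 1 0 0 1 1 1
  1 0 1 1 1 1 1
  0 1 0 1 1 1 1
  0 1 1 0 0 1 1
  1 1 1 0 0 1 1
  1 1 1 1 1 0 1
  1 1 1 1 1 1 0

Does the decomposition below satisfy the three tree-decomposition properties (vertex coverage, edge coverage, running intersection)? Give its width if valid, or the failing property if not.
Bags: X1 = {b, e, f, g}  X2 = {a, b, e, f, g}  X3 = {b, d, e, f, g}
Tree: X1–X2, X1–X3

No — vertex c appears in no bag.

A tree decomposition must satisfy three properties: every vertex lies in some bag; for every edge, both endpoints lie together in some bag; and for every vertex, the bags containing it form a connected subtree. Here vertex c appears in no bag, so the decomposition is invalid.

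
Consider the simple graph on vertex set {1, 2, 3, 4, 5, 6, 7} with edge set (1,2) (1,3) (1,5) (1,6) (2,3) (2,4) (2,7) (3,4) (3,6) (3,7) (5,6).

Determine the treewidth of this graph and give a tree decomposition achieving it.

Each bag holds 3 vertices, so the decomposition has width 2, which upper-bounds the treewidth. On the other hand G contains the 3-clique {1, 2, 3}. A clique must lie in a single bag of any decomposition, so no decomposition can have width below 2. Combining the bounds, tw(G) = 2.

Treewidth 2.
Bags: B1 = {1, 3, 6}  B2 = {1, 2, 3}  B3 = {2, 3, 7}  B4 = {1, 5, 6}  B5 = {2, 3, 4}
Tree: B1–B2, B2–B3, B1–B4, B3–B5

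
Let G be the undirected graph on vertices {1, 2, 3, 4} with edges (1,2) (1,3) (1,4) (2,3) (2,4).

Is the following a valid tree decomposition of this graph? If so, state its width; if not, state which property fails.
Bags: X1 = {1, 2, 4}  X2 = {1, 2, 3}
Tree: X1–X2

Checking the three conditions: (i) the bags cover all of {1, 2, 3, 4}; (ii) for each edge, some bag contains both endpoints; (iii) the bags containing any fixed vertex form a subtree. All hold, so the decomposition is valid with width 3 − 1 = 2.

Yes; width 2.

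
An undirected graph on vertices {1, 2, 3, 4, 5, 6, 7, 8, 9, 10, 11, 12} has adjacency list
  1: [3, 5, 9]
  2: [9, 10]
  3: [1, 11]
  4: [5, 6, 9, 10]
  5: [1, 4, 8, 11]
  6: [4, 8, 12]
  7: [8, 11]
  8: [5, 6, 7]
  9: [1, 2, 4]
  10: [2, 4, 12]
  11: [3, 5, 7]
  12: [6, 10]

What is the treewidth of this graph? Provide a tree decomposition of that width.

The largest bag has 4 vertices, giving width 3; this decomposition certifies tw(G) ≤ 3. For the lower bound: the 4 vertex sets {2,10,12}, {6}, {4}, {1,5,8,9} are disjoint, each induces a connected subgraph, and every pair is joined by at least one edge of G. Contracting each set to a single vertex therefore yields K_{4} as a minor, and since treewidth is minor-monotone, tw(G) ≥ tw(K_{4}) = 3. The upper and lower bounds meet at 3, so that is the treewidth.

Treewidth 3.
Bags: B1 = {2, 6, 10, 12}  B2 = {2, 4, 6, 10}  B3 = {2, 4, 6, 9}  B4 = {4, 6, 8, 9}  B5 = {4, 5, 8, 9}  B6 = {1, 5, 8, 9}  B7 = {1, 5, 7, 8}  B8 = {1, 5, 7, 11}  B9 = {1, 3, 7, 11}
Tree: B1–B2, B2–B3, B3–B4, B4–B5, B5–B6, B6–B7, B7–B8, B8–B9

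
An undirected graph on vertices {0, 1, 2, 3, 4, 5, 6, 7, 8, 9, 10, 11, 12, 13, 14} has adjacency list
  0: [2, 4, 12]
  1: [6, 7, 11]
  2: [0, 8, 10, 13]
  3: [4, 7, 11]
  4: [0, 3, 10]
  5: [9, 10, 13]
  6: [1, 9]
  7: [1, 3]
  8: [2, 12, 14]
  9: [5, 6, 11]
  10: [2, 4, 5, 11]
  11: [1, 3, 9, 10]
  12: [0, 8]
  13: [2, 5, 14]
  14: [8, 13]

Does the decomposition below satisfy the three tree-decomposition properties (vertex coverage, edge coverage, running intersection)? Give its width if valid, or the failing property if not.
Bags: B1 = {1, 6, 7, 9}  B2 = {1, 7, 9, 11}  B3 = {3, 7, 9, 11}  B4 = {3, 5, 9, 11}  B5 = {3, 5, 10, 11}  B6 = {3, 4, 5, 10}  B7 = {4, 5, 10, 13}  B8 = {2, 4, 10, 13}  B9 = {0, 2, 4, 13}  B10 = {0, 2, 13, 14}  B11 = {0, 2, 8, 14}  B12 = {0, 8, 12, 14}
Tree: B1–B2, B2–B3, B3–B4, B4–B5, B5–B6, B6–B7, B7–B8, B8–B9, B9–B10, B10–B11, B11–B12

Checking the three conditions: (i) the bags cover all of {0, 1, 2, 3, 4, 5, 6, 7, 8, 9, 10, 11, 12, 13, 14}; (ii) for each edge, some bag contains both endpoints; (iii) the bags containing any fixed vertex form a subtree. All hold, so the decomposition is valid with width 4 − 1 = 3.

Yes; width 3.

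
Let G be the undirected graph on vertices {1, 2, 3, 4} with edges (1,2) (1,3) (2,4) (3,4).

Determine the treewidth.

2

A width-2 tree decomposition is:
Bags: B1 = {1, 3, 4}  B2 = {1, 2, 4}
Tree: B1–B2
Each bag holds 3 vertices, so the decomposition has width 2, which upper-bounds the treewidth. For the lower bound, G contains the cycle 4–3–1–2–4, so G is not a forest; only forests have treewidth ≤ 1, hence tw(G) ≥ 2. Therefore the treewidth is 2.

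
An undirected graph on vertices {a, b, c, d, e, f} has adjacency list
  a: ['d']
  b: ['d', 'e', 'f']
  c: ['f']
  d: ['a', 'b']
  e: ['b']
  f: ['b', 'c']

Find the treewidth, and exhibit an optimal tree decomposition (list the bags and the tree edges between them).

Treewidth 1.
One such decomposition:
Bags: B1 = {b, d}  B2 = {a, d}  B3 = {b, f}  B4 = {b, e}  B5 = {c, f}
Tree: B1–B2, B1–B3, B1–B4, B3–B5

The largest bag has 2 vertices, giving width 1; this decomposition certifies tw(G) ≤ 1. Since G has at least one edge (e.g. b–d), it is not an edgeless graph, so tw(G) ≥ 1. Hence tw(G) = 1 exactly.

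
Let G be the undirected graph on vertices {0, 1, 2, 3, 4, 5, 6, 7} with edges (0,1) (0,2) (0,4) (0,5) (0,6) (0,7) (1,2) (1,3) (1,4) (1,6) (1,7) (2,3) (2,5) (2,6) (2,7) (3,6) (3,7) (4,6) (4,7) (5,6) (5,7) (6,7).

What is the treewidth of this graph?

4

A width-4 tree decomposition is:
Bags: B1 = {1, 2, 3, 6, 7}  B2 = {0, 1, 2, 6, 7}  B3 = {0, 2, 5, 6, 7}  B4 = {0, 1, 4, 6, 7}
Tree: B1–B2, B2–B3, B2–B4
Each bag holds 5 vertices, so the decomposition has width 4, which upper-bounds the treewidth. Conversely, {0, 1, 2, 6, 7} is a clique of size 5, and the vertices of any clique must share a bag in every tree decomposition; so some bag has ≥ 5 vertices and tw(G) ≥ 4. The upper and lower bounds meet at 4, so that is the treewidth.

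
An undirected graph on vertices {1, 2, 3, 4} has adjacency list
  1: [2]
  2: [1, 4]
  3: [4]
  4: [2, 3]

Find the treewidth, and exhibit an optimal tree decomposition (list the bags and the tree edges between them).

Every bag has size at most 2, so the width is 2 − 1 = 1 and tw(G) ≤ 1. G has an edge, so its treewidth is at least 1. Combining the bounds, tw(G) = 1.

Treewidth 1.
One such decomposition:
Bags: B1 = {1, 2}  B2 = {2, 4}  B3 = {3, 4}
Tree: B1–B2, B2–B3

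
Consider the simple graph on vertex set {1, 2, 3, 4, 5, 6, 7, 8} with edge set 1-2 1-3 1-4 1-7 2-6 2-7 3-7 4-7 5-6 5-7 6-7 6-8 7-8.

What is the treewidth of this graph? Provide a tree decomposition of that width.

Treewidth 2.
Bags: B1 = {5, 6, 7}  B2 = {2, 6, 7}  B3 = {1, 2, 7}  B4 = {1, 4, 7}  B5 = {6, 7, 8}  B6 = {1, 3, 7}
Tree: B1–B2, B2–B3, B3–B4, B1–B5, B4–B6

Each bag holds 3 vertices, so the decomposition has width 2, which upper-bounds the treewidth. On the other hand G contains the 3-clique {6, 7, 8}. A clique must lie in a single bag of any decomposition, so no decomposition can have width below 2. The upper and lower bounds meet at 2, so that is the treewidth.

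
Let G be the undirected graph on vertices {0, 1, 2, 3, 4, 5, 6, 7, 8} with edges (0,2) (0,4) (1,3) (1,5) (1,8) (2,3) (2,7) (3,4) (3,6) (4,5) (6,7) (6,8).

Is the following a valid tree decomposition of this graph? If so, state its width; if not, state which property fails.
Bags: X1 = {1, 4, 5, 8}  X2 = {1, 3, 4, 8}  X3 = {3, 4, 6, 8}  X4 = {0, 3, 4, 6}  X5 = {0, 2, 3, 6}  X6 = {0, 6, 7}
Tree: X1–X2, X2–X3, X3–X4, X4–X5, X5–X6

No — edge (2,7) lies in no bag.

A tree decomposition must satisfy three properties: every vertex lies in some bag; for every edge, both endpoints lie together in some bag; and for every vertex, the bags containing it form a connected subtree. Here edge (2,7) lies in no bag, so the decomposition is invalid.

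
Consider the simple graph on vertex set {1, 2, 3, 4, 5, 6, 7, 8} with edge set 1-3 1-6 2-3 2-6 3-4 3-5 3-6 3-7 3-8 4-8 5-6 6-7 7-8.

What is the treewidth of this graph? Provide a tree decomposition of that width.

Each bag holds 3 vertices, so the decomposition has width 2, which upper-bounds the treewidth. For the lower bound, the 3 vertices {3, 4, 8} are pairwise adjacent, and any tree decomposition puts a clique entirely inside one bag — forcing width ≥ 2. The upper and lower bounds meet at 2, so that is the treewidth.

Treewidth 2.
One such decomposition:
Bags: B1 = {3, 5, 6}  B2 = {3, 6, 7}  B3 = {2, 3, 6}  B4 = {3, 7, 8}  B5 = {1, 3, 6}  B6 = {3, 4, 8}
Tree: B1–B2, B1–B3, B2–B4, B1–B5, B4–B6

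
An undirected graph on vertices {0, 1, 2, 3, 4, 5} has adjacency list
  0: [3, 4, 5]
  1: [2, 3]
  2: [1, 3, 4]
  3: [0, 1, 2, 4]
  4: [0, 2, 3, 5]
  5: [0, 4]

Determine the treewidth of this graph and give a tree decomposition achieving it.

The largest bag has 3 vertices, giving width 2; this decomposition certifies tw(G) ≤ 2. Conversely, {0, 3, 4} is a clique of size 3, and the vertices of any clique must share a bag in every tree decomposition; so some bag has ≥ 3 vertices and tw(G) ≥ 2. Therefore the treewidth is 2.

Treewidth 2.
One optimal decomposition is:
Bags: B1 = {0, 4, 5}  B2 = {0, 3, 4}  B3 = {2, 3, 4}  B4 = {1, 2, 3}
Tree: B1–B2, B2–B3, B3–B4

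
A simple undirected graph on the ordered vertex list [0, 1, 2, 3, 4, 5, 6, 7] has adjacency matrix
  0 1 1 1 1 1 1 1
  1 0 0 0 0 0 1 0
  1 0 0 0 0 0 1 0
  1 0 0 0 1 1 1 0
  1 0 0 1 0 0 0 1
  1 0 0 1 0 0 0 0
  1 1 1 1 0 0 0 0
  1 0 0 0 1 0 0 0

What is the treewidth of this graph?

2

A width-2 tree decomposition is:
Bags: B1 = {0, 2, 6}  B2 = {0, 3, 6}  B3 = {0, 3, 5}  B4 = {0, 1, 6}  B5 = {0, 3, 4}  B6 = {0, 4, 7}
Tree: B1–B2, B2–B3, B1–B4, B2–B5, B5–B6
Each bag holds 3 vertices, so the decomposition has width 2, which upper-bounds the treewidth. On the other hand G contains the 3-clique {0, 1, 6}. A clique must lie in a single bag of any decomposition, so no decomposition can have width below 2. Combining the bounds, tw(G) = 2.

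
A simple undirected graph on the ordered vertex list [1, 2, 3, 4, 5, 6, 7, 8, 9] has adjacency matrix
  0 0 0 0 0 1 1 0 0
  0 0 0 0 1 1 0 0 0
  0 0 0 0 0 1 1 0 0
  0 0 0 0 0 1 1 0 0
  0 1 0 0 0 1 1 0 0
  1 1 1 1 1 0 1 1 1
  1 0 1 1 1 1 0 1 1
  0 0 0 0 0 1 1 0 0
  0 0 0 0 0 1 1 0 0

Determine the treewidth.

A width-2 tree decomposition is:
Bags: B1 = {6, 7, 9}  B2 = {4, 6, 7}  B3 = {6, 7, 8}  B4 = {1, 6, 7}  B5 = {3, 6, 7}  B6 = {5, 6, 7}  B7 = {2, 5, 6}
Tree: B1–B2, B1–B3, B3–B4, B4–B5, B3–B6, B6–B7
The largest bag has 3 vertices, giving width 2; this decomposition certifies tw(G) ≤ 2. Conversely, {2, 5, 6} is a clique of size 3, and the vertices of any clique must share a bag in every tree decomposition; so some bag has ≥ 3 vertices and tw(G) ≥ 2. The upper and lower bounds meet at 2, so that is the treewidth.

2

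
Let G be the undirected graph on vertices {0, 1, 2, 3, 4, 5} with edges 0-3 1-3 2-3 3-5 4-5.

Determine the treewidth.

1

A width-1 tree decomposition is:
Bags: B1 = {0, 3}  B2 = {1, 3}  B3 = {3, 5}  B4 = {2, 3}  B5 = {4, 5}
Tree: B1–B2, B1–B3, B3–B4, B3–B5
The largest bag has 2 vertices, giving width 1; this decomposition certifies tw(G) ≤ 1. Since G has at least one edge (e.g. 3–0), it is not an edgeless graph, so tw(G) ≥ 1. Hence tw(G) = 1 exactly.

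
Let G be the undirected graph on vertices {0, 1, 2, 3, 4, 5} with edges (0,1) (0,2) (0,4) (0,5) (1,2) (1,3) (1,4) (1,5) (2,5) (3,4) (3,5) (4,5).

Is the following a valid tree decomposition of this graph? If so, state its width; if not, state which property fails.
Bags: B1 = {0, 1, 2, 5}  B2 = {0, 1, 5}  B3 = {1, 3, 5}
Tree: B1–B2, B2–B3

A tree decomposition must satisfy three properties: every vertex lies in some bag; for every edge, both endpoints lie together in some bag; and for every vertex, the bags containing it form a connected subtree. Here vertex 4 appears in no bag, so the decomposition is invalid.

No — vertex 4 appears in no bag.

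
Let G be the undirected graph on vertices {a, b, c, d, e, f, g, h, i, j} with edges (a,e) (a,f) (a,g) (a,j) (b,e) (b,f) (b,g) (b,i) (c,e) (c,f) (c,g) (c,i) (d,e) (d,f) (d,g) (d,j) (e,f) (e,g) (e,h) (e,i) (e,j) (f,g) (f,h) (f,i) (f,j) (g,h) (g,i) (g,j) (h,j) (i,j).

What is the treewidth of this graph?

4

A width-4 tree decomposition is:
Bags: B1 = {e, f, g, i, j}  B2 = {b, e, f, g, i}  B3 = {d, e, f, g, j}  B4 = {c, e, f, g, i}  B5 = {e, f, g, h, j}  B6 = {a, e, f, g, j}
Tree: B1–B2, B1–B3, B1–B4, B1–B5, B5–B6
Each bag holds 5 vertices, so the decomposition has width 4, which upper-bounds the treewidth. On the other hand G contains the 5-clique {d, e, f, g, j}. A clique must lie in a single bag of any decomposition, so no decomposition can have width below 4. Therefore the treewidth is 4.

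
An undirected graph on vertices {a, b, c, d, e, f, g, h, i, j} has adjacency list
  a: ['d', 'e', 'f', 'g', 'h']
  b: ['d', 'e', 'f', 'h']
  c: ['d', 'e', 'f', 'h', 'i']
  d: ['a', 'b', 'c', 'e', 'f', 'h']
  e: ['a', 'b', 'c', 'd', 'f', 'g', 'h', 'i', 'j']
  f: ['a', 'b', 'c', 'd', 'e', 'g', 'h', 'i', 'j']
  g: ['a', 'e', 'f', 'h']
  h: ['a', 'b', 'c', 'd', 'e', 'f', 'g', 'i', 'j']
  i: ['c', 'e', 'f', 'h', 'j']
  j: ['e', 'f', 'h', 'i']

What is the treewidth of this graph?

4

A width-4 tree decomposition is:
Bags: B1 = {c, d, e, f, h}  B2 = {c, e, f, h, i}  B3 = {b, d, e, f, h}  B4 = {a, d, e, f, h}  B5 = {a, e, f, g, h}  B6 = {e, f, h, i, j}
Tree: B1–B2, B1–B3, B3–B4, B4–B5, B2–B6
Each bag holds 5 vertices, so the decomposition has width 4, which upper-bounds the treewidth. On the other hand G contains the 5-clique {c, d, e, f, h}. A clique must lie in a single bag of any decomposition, so no decomposition can have width below 4. Combining the bounds, tw(G) = 4.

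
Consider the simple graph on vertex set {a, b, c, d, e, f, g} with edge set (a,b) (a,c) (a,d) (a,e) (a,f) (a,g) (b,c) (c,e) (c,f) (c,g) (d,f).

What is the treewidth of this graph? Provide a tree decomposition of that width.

Each bag holds 3 vertices, so the decomposition has width 2, which upper-bounds the treewidth. On the other hand G contains the 3-clique {a, d, f}. A clique must lie in a single bag of any decomposition, so no decomposition can have width below 2. Hence tw(G) = 2 exactly.

Treewidth 2.
One such decomposition:
Bags: B1 = {a, c, g}  B2 = {a, c, f}  B3 = {a, d, f}  B4 = {a, c, e}  B5 = {a, b, c}
Tree: B1–B2, B2–B3, B2–B4, B4–B5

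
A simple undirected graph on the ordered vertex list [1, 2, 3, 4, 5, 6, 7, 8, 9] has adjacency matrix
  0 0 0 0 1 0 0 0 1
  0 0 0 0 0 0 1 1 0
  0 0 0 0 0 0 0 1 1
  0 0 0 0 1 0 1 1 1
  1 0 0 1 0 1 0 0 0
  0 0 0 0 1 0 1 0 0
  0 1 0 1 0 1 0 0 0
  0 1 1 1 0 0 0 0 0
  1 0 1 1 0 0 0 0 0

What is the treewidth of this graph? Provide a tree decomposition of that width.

Treewidth 3.
One such decomposition:
Bags: B1 = {2, 5, 6, 7}  B2 = {2, 4, 5, 7}  B3 = {2, 4, 5, 8}  B4 = {1, 4, 5, 8}  B5 = {1, 4, 8, 9}  B6 = {1, 3, 8, 9}
Tree: B1–B2, B2–B3, B3–B4, B4–B5, B5–B6

Each bag holds 4 vertices, so the decomposition has width 3, which upper-bounds the treewidth. For the lower bound: the 4 vertex sets {2,6,7}, {5}, {4}, {1,3,8,9} are disjoint, each induces a connected subgraph, and every pair is joined by at least one edge of G. Contracting each set to a single vertex therefore yields K_{4} as a minor, and since treewidth is minor-monotone, tw(G) ≥ tw(K_{4}) = 3. The upper and lower bounds meet at 3, so that is the treewidth.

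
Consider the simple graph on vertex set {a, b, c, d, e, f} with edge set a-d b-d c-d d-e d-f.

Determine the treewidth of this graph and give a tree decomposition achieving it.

Every bag has size at most 2, so the width is 2 − 1 = 1 and tw(G) ≤ 1. Any graph with an edge has treewidth ≥ 1, and G has the edge d–b. Combining the bounds, tw(G) = 1.

Treewidth 1.
One optimal decomposition is:
Bags: B1 = {b, d}  B2 = {d, f}  B3 = {c, d}  B4 = {a, d}  B5 = {d, e}
Tree: B1–B2, B1–B3, B2–B4, B1–B5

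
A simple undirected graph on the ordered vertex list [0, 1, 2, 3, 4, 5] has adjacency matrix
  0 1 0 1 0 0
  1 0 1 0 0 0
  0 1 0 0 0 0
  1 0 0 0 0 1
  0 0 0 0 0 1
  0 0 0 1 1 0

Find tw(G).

1

A width-1 tree decomposition is:
Bags: B1 = {4, 5}  B2 = {3, 5}  B3 = {0, 3}  B4 = {0, 1}  B5 = {1, 2}
Tree: B1–B2, B2–B3, B3–B4, B4–B5
The largest bag has 2 vertices, giving width 1; this decomposition certifies tw(G) ≤ 1. Any graph with an edge has treewidth ≥ 1, and G has the edge 4–5. The upper and lower bounds meet at 1, so that is the treewidth.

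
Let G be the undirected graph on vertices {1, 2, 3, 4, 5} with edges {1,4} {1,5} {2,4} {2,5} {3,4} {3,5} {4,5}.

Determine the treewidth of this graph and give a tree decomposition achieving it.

The largest bag has 3 vertices, giving width 2; this decomposition certifies tw(G) ≤ 2. For the lower bound, the 3 vertices {1, 4, 5} are pairwise adjacent, and any tree decomposition puts a clique entirely inside one bag — forcing width ≥ 2. The upper and lower bounds meet at 2, so that is the treewidth.

Treewidth 2.
Bags: B1 = {3, 4, 5}  B2 = {1, 4, 5}  B3 = {2, 4, 5}
Tree: B1–B2, B2–B3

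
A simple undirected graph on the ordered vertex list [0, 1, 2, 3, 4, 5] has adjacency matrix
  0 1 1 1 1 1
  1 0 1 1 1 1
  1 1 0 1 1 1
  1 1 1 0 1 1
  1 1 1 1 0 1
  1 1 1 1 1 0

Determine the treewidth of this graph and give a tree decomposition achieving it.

With just one bag of size 6, the width is 6 − 1 = 5, so tw(G) ≤ 5. On the other hand G contains the 6-clique {0, 1, 2, 3, 4, 5}. A clique must lie in a single bag of any decomposition, so no decomposition can have width below 5. Combining the bounds, tw(G) = 5.

Treewidth 5.
One optimal decomposition is:
Bags: B1 = {0, 1, 2, 3, 4, 5}
Tree: (single bag)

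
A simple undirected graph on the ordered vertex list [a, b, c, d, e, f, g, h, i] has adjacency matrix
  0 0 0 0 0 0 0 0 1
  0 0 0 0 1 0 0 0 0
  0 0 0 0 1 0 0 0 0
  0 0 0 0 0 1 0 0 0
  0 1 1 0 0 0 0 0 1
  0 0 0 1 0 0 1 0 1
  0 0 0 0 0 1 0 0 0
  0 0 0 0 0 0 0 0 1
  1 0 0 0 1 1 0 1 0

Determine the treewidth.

1

A width-1 tree decomposition is:
Bags: B1 = {f, g}  B2 = {f, i}  B3 = {e, i}  B4 = {d, f}  B5 = {b, e}  B6 = {h, i}  B7 = {a, i}  B8 = {c, e}
Tree: B1–B2, B2–B3, B2–B4, B3–B5, B3–B6, B3–B7, B3–B8
Every bag has size at most 2, so the width is 2 − 1 = 1 and tw(G) ≤ 1. Any graph with an edge has treewidth ≥ 1, and G has the edge g–f. Combining the bounds, tw(G) = 1.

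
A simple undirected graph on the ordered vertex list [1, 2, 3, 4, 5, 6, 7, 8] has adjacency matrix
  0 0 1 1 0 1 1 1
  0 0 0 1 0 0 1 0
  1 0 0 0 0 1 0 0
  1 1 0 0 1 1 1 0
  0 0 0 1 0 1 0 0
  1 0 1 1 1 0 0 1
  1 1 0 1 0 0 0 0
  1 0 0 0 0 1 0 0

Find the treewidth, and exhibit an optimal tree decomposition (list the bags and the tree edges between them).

The largest bag has 3 vertices, giving width 2; this decomposition certifies tw(G) ≤ 2. On the other hand G contains the 3-clique {1, 6, 8}. A clique must lie in a single bag of any decomposition, so no decomposition can have width below 2. The upper and lower bounds meet at 2, so that is the treewidth.

Treewidth 2.
One such decomposition:
Bags: B1 = {1, 4, 6}  B2 = {1, 4, 7}  B3 = {4, 5, 6}  B4 = {1, 6, 8}  B5 = {1, 3, 6}  B6 = {2, 4, 7}
Tree: B1–B2, B1–B3, B1–B4, B4–B5, B2–B6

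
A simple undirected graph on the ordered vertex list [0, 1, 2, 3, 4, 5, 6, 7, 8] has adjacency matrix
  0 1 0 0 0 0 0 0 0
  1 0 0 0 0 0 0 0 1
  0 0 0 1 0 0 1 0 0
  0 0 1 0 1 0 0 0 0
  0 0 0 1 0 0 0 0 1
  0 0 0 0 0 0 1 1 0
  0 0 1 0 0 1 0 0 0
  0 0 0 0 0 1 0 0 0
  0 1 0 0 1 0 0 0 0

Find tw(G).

A width-1 tree decomposition is:
Bags: B1 = {0, 1}  B2 = {1, 8}  B3 = {4, 8}  B4 = {3, 4}  B5 = {2, 3}  B6 = {2, 6}  B7 = {5, 6}  B8 = {5, 7}
Tree: B1–B2, B2–B3, B3–B4, B4–B5, B5–B6, B6–B7, B7–B8
The largest bag has 2 vertices, giving width 1; this decomposition certifies tw(G) ≤ 1. Since G has at least one edge (e.g. 0–1), it is not an edgeless graph, so tw(G) ≥ 1. The upper and lower bounds meet at 1, so that is the treewidth.

1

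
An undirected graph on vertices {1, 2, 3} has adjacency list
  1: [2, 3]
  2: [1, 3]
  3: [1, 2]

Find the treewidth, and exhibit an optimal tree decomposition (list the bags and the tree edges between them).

Treewidth 2.
Bags: B1 = {1, 2, 3}
Tree: (single bag)

A single bag containing all 3 vertices is trivially a valid decomposition of width 2. Conversely, {1, 2, 3} is a clique of size 3, and the vertices of any clique must share a bag in every tree decomposition; so some bag has ≥ 3 vertices and tw(G) ≥ 2. Combining the bounds, tw(G) = 2.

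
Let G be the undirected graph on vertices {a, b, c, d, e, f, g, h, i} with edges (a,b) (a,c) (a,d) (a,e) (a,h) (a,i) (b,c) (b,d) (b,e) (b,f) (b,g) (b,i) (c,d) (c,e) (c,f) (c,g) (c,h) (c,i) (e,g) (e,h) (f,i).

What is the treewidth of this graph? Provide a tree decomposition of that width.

Treewidth 3.
One such decomposition:
Bags: B1 = {a, b, c, i}  B2 = {b, c, f, i}  B3 = {a, b, c, e}  B4 = {a, c, e, h}  B5 = {a, b, c, d}  B6 = {b, c, e, g}
Tree: B1–B2, B1–B3, B3–B4, B1–B5, B3–B6

Every bag has size at most 4, so the width is 4 − 1 = 3 and tw(G) ≤ 3. On the other hand G contains the 4-clique {a, c, e, h}. A clique must lie in a single bag of any decomposition, so no decomposition can have width below 3. Therefore the treewidth is 3.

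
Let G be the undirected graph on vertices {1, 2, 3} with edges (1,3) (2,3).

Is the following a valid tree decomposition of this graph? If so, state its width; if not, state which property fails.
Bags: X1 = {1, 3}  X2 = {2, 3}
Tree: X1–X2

Every vertex of G appears in some bag (union = {1, 2, 3}); every edge is covered by a bag; and for each vertex v the set of bags containing v is connected in the bag tree. The decomposition is therefore valid. The largest bag has 2 vertices, so the width is 1.

Yes; width 1.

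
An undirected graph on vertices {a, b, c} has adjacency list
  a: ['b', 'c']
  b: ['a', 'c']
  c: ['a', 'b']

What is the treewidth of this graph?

2

A width-2 tree decomposition is:
Bags: B1 = {a, b, c}
Tree: (single bag)
With just one bag of size 3, the width is 3 − 1 = 2, so tw(G) ≤ 2. For the lower bound, the 3 vertices {a, b, c} are pairwise adjacent, and any tree decomposition puts a clique entirely inside one bag — forcing width ≥ 2. Hence tw(G) = 2 exactly.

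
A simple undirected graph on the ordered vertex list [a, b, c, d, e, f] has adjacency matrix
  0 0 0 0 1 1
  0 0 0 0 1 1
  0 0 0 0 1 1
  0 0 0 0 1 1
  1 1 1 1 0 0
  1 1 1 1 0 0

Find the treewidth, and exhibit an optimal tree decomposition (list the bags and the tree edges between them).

Treewidth 2.
One such decomposition:
Bags: B1 = {b, e, f}  B2 = {d, e, f}  B3 = {c, e, f}  B4 = {a, e, f}
Tree: B1–B2, B2–B3, B3–B4

The largest bag has 3 vertices, giving width 2; this decomposition certifies tw(G) ≤ 2. Since f–b–e–d–f is a cycle in G, G is not acyclic. Forests are exactly the graphs of treewidth ≤ 1, so tw(G) ≥ 2. The upper and lower bounds meet at 2, so that is the treewidth.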